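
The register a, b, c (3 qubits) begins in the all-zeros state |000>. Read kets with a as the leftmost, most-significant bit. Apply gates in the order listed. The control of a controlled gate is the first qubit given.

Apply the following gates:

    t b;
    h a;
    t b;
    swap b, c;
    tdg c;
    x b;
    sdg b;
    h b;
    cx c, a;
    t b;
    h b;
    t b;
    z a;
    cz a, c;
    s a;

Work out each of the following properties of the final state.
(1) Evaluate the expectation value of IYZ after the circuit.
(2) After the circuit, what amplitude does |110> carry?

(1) The expectation value of IYZ is 1/2.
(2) The amplitude on |110> is sqrt(2)*(-I - exp(I*pi/4))/4.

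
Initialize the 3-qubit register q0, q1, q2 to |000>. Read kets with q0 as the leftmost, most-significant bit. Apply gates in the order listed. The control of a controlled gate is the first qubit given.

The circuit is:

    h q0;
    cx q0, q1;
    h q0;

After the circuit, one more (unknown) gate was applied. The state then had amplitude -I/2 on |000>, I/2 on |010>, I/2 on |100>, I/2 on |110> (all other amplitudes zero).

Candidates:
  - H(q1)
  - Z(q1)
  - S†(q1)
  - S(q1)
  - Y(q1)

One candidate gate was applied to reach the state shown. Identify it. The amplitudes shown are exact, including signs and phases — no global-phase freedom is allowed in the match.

The applied gate was Y(q1).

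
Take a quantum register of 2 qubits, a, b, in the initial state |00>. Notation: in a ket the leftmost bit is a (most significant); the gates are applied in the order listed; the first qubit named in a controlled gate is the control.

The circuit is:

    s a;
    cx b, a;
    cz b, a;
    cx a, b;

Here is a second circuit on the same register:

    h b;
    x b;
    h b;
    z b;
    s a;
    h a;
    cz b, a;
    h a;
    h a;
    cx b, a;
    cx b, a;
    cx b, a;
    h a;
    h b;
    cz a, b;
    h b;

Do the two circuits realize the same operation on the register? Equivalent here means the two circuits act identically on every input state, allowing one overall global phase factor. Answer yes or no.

Yes, they are equivalent — the unitaries differ by at most a global phase.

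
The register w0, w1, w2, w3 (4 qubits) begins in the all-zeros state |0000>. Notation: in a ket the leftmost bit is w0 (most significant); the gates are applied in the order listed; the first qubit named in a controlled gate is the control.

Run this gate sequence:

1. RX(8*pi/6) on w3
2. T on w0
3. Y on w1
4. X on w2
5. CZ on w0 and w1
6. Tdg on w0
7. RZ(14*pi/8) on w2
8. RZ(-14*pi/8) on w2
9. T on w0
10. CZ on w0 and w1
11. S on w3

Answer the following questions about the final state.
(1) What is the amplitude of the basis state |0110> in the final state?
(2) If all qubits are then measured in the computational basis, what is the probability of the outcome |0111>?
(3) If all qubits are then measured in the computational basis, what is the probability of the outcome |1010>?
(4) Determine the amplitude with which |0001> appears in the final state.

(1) |0110> carries amplitude -I/2 in the final state. Key observation: steps 5-10 multiply out to the identity, so the circuit reduces to the remaining gates.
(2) The probability of measuring |0111> is 3/4.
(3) Outcome |1010> occurs with probability 0.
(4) The amplitude on |0001> is 0.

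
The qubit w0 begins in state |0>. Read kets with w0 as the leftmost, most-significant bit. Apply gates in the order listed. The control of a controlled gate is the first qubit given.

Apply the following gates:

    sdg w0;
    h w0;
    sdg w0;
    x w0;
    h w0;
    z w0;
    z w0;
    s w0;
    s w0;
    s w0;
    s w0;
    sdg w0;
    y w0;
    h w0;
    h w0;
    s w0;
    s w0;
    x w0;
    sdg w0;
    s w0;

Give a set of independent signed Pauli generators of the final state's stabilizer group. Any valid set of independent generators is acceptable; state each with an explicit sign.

One valid set of independent stabilizer generators is -X (any independent generating set of the same group is equally correct).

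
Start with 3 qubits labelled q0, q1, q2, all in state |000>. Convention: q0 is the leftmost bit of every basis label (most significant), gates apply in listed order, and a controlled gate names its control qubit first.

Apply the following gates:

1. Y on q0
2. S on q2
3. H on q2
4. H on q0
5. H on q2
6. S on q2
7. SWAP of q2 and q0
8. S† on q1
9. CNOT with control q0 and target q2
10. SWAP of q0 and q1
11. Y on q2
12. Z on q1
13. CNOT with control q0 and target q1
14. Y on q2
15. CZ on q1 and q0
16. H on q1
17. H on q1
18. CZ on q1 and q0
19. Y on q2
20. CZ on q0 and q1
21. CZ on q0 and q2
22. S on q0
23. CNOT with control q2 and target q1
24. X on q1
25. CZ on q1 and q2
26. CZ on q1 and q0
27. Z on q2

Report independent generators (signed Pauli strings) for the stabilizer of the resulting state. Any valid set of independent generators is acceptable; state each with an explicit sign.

The final state is stabilized by the group generated by -IXX, +ZII, -IZZ; other independent generating sets are equally valid. Key observation: gates 14-19 undo each other exactly, leaving only the rest of the circuit to track.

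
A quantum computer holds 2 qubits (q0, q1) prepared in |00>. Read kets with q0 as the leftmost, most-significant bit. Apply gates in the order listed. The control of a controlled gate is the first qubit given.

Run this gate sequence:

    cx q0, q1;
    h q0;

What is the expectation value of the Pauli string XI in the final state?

The expectation value of XI is 1.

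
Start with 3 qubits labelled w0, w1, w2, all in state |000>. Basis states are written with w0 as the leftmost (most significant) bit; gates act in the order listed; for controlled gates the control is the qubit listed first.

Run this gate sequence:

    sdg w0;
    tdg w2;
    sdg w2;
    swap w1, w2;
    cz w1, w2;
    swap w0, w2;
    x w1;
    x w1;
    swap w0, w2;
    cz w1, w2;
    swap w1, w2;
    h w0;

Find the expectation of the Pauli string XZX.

The observable XZX averages to 0.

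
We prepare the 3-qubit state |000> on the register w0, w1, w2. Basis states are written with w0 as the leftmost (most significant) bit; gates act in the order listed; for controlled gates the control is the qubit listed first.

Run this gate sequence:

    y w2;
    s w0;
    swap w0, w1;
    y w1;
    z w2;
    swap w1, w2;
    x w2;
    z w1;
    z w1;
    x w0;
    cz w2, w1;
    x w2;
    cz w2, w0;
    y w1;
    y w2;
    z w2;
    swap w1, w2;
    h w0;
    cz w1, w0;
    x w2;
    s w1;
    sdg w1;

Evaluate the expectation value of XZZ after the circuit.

The observable XZZ averages to 1.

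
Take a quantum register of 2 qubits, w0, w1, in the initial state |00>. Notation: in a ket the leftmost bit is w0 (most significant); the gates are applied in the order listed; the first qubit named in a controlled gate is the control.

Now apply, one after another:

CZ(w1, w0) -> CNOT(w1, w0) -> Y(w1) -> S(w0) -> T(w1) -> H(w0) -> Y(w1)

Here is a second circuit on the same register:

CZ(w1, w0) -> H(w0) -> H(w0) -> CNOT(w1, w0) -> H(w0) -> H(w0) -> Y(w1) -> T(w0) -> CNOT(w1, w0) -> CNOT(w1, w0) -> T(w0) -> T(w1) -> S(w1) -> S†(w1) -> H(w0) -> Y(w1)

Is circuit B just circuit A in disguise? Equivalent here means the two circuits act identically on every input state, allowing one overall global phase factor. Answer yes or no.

Yes — the two circuits implement the same unitary up to a global phase.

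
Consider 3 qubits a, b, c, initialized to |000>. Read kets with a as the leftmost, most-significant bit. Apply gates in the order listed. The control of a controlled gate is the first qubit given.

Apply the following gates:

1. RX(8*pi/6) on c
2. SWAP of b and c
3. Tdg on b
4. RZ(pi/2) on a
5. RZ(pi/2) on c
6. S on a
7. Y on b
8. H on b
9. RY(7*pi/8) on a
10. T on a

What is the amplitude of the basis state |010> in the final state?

|010> carries amplitude (sqrt(2) + sqrt(6)*exp(I*pi/4))*sin(pi/16)/4 in the final state.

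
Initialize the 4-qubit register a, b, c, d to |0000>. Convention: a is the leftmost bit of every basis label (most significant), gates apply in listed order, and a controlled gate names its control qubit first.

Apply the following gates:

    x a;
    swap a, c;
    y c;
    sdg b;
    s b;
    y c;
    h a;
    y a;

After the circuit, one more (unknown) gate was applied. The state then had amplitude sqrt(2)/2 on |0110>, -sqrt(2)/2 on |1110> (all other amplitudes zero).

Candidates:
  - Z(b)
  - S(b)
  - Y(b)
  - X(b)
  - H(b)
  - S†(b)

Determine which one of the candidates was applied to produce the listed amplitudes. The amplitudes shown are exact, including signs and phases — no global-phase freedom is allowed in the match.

The applied gate was Y(b). Key observation: the block from step 3 through step 6 cancels to the identity and can be dropped.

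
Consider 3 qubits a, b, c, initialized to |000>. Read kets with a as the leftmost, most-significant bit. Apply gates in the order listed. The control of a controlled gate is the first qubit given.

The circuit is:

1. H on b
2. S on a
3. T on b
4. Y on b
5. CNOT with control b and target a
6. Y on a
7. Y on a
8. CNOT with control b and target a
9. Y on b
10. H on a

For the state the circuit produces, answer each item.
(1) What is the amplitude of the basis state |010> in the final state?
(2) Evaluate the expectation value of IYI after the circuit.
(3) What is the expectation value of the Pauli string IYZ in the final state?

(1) The amplitude on |010> is exp(I*pi/4)/2. Key observation: steps 4-9 multiply out to the identity, so the circuit reduces to the remaining gates.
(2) The observable IYI averages to sqrt(2)/2.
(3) The expectation value of IYZ is sqrt(2)/2.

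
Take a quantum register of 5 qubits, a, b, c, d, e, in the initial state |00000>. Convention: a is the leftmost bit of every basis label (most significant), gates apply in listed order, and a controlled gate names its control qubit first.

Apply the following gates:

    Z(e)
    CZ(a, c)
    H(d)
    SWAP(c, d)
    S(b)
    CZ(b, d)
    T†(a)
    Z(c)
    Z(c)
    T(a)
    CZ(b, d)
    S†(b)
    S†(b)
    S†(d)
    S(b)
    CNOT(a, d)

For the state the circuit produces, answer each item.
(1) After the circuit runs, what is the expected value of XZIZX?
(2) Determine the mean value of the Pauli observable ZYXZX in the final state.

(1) The expectation value of XZIZX is 0. Key observation: gates 5-12 undo each other exactly, leaving only the rest of the circuit to track.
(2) The expectation value of ZYXZX is 0.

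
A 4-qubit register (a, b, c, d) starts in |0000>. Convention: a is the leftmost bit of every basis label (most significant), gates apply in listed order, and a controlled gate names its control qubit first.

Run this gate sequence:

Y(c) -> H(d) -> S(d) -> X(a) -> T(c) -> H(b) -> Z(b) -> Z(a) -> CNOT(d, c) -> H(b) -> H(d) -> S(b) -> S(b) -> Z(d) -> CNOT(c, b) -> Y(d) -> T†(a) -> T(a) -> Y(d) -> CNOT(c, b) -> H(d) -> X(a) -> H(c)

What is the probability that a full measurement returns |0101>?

Outcome |0101> occurs with probability 1/4. Key observation: gates 15-20 undo each other exactly, leaving only the rest of the circuit to track.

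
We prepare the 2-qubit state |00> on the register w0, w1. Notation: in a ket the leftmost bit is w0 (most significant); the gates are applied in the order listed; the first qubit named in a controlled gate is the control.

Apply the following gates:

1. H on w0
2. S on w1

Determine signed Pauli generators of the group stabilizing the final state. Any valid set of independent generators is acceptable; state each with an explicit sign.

The final state is stabilized by the group generated by +XI, +IZ; other independent generating sets are equally valid.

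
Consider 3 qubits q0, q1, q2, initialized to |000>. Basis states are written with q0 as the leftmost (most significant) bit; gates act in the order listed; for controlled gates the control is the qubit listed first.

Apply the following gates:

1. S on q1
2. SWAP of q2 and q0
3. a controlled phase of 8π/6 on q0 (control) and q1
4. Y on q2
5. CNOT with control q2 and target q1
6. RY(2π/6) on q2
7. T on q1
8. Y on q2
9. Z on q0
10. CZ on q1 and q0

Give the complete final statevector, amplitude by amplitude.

The final amplitudes are sqrt(3)*exp(I*pi/4)/2 on |010>, exp(I*pi/4)/2 on |011>, and 0 on every other basis state.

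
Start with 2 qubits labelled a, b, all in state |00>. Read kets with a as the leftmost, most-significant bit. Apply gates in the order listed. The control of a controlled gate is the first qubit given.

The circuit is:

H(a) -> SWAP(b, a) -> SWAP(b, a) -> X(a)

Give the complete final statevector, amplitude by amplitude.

The final amplitudes are sqrt(2)/2 on |00>, 0 on |01>, sqrt(2)/2 on |10>, 0 on |11>. Key observation: the block from step 2 through step 3 cancels to the identity and can be dropped.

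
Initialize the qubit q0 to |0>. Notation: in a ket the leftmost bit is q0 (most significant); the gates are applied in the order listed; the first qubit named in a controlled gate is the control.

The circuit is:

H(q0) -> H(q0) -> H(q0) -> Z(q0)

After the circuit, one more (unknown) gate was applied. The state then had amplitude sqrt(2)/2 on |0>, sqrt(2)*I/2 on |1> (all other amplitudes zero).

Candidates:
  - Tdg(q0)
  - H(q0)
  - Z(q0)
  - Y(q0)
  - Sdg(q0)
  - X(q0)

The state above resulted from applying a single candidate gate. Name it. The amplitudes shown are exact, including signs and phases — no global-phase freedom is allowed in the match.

It was Sdg(q0) that produced the state shown.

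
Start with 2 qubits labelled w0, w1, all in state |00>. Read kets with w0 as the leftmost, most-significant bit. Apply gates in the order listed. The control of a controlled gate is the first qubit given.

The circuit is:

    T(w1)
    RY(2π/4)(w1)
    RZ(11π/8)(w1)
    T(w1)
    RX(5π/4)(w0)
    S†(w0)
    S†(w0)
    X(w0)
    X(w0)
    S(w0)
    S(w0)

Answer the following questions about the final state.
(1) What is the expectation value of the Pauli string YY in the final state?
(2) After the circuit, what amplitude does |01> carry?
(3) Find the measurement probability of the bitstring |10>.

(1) The observable YY averages to sqrt(2)*(exp(I*pi/4) + I)*exp(5*I*pi/8)/4. Key observation: the block from step 6 through step 11 cancels to the identity and can be dropped.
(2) The final state's coefficient on |01> equals -sqrt(4 - 2*sqrt(2))*exp(15*I*pi/16)/4.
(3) Outcome |10> occurs with probability sqrt(2)/8 + 1/4.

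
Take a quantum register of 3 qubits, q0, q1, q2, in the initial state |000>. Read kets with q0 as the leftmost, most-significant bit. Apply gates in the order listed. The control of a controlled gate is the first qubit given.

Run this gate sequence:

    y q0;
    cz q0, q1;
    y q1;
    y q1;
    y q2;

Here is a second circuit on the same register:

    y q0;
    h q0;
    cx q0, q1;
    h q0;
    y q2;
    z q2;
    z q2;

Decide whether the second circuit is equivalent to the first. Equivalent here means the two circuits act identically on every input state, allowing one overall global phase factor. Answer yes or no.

No — the two circuits implement different unitaries, even allowing a global phase.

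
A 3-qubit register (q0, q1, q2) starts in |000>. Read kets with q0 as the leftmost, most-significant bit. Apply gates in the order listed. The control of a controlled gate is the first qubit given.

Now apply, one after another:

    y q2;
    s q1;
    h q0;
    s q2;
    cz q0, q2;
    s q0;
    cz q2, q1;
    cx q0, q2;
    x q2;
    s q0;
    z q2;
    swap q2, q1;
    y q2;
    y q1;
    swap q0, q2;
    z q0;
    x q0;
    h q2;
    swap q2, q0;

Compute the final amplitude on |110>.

The final state's coefficient on |110> equals -1/2.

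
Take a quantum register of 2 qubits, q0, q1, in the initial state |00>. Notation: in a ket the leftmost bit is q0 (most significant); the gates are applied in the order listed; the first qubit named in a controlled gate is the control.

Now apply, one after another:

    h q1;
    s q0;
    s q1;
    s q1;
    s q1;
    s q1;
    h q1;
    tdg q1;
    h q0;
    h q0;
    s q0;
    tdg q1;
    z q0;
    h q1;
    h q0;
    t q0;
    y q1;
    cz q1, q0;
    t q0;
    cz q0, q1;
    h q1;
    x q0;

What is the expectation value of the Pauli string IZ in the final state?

In the final state, IZ has expectation -1. Key observation: the block from step 3 through step 6 cancels to the identity and can be dropped.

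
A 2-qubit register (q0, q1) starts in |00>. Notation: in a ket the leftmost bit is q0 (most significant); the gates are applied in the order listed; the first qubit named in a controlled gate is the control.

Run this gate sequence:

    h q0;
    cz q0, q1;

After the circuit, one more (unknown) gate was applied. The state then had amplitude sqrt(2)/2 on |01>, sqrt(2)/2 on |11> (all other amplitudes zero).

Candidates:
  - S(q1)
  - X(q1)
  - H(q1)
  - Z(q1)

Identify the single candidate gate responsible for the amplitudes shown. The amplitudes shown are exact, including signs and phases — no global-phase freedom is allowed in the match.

The applied gate was X(q1).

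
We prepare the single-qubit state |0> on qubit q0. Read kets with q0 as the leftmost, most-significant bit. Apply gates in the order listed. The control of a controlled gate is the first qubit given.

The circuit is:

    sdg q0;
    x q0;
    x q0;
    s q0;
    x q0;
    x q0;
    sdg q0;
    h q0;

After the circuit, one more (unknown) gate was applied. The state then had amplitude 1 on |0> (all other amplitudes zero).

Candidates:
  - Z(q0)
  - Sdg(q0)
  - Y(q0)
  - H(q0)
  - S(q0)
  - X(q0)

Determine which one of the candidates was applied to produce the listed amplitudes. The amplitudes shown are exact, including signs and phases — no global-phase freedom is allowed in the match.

The unique candidate consistent with the amplitudes is H(q0). Key observation: gates 4-7 undo each other exactly, leaving only the rest of the circuit to track.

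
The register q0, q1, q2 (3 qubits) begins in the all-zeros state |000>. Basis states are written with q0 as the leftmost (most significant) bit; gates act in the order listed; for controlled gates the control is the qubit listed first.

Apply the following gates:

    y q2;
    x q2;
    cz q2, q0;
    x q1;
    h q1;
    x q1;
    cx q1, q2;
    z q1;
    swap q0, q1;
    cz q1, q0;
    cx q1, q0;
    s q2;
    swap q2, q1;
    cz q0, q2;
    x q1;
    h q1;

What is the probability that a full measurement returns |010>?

Outcome |010> occurs with probability 1/4.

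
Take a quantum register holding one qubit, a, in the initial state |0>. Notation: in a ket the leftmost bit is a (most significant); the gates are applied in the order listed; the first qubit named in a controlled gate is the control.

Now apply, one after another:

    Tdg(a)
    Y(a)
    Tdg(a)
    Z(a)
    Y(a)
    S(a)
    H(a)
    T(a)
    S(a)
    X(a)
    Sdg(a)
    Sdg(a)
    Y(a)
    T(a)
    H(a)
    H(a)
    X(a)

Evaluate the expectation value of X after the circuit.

The observable X averages to -1.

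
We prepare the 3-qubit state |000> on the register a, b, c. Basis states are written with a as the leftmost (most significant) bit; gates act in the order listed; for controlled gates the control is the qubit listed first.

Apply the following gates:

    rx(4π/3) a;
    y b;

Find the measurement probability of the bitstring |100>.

A full measurement returns |100> with probability 0.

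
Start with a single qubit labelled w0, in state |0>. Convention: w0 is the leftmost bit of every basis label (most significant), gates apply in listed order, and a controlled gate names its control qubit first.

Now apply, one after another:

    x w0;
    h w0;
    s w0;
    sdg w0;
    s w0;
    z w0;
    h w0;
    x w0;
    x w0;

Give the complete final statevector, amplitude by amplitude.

After the circuit, the state carries amplitude 1/2 + I/2 on |0>, 1/2 - I/2 on |1>.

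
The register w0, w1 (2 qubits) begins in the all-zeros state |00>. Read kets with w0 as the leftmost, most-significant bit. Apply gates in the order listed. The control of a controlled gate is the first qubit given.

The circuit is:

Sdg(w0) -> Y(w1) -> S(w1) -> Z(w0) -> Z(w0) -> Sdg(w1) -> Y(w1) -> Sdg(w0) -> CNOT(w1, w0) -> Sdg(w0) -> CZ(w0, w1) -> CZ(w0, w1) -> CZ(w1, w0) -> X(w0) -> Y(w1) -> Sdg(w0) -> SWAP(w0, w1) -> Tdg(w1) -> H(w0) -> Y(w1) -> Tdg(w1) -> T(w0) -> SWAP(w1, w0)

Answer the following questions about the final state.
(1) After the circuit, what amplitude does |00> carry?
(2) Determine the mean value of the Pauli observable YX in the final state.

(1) |00> carries amplitude -sqrt(2)*exp(I*pi/4)/2 in the final state. Key observation: the block from step 3 through step 6 cancels to the identity and can be dropped.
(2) The expectation value of YX is 0.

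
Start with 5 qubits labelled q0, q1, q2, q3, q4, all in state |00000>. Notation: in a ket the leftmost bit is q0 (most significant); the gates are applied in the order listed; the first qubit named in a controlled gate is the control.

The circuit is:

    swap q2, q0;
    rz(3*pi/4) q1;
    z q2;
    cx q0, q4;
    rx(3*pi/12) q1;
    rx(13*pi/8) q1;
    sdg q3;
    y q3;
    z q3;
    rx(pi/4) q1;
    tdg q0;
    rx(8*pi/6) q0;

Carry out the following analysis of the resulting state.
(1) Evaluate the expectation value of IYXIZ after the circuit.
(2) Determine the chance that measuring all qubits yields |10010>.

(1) In the final state, IYXIZ has expectation 0.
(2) The probability of measuring |10010> is 3*sin(3*pi/16)**2/8 + 3*cos(3*pi/16)**2/8 + 3*sqrt(2)*sqrt(1/2 - sqrt(2)/4)*sqrt(sqrt(2)/4 + 1/2)*sin(3*pi/16)*cos(3*pi/16)/2.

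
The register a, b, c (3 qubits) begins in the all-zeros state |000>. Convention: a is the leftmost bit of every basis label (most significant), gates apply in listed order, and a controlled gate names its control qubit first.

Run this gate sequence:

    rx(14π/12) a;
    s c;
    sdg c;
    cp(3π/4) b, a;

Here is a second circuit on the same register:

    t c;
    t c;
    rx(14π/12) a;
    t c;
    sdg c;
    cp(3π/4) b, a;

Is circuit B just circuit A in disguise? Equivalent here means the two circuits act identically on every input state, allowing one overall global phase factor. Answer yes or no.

No — the two circuits implement different unitaries, even allowing a global phase.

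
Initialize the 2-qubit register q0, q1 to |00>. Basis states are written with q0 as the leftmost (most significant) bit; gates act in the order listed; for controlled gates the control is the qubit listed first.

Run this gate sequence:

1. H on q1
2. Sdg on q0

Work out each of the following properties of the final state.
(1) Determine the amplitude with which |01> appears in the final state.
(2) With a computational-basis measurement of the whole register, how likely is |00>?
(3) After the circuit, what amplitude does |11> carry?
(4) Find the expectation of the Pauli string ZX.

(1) The amplitude on |01> is sqrt(2)/2.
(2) Outcome |00> occurs with probability 1/2.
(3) |11> carries amplitude 0 in the final state.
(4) The observable ZX averages to 1.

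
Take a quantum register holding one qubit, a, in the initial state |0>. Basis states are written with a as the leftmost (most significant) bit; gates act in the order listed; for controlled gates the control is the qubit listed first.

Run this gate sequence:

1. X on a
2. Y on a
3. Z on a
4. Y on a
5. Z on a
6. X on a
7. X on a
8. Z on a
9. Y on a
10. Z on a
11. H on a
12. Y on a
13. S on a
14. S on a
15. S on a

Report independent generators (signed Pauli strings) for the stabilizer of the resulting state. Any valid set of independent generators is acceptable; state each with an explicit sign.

One valid set of independent stabilizer generators is +Y (any independent generating set of the same group is equally correct).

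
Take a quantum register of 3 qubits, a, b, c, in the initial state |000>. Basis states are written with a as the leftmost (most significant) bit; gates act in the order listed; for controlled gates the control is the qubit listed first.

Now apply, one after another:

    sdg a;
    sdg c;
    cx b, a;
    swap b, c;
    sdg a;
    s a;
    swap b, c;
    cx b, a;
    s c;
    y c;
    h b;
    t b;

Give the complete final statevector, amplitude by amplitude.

The final amplitudes are sqrt(2)*I/2 on |001>, sqrt(2)*exp(3*I*pi/4)/2 on |011>, and 0 on every other basis state. Key observation: steps 2-9 multiply out to the identity, so the circuit reduces to the remaining gates.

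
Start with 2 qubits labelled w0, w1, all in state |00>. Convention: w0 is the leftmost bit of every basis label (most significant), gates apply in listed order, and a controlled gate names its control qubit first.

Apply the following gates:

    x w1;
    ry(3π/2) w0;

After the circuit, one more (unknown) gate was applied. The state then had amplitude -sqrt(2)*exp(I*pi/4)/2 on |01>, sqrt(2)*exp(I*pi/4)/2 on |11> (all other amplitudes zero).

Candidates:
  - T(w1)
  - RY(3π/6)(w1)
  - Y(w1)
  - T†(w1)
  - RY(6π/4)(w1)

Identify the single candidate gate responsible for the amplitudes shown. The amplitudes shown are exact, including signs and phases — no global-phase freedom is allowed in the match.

The applied gate was T(w1).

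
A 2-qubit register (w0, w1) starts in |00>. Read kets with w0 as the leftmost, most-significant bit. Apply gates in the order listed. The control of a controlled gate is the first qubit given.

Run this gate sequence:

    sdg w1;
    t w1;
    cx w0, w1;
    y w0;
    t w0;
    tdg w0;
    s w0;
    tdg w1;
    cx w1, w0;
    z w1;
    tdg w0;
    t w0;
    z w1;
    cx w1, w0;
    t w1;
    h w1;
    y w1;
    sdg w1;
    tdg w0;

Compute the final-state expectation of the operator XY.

The observable XY averages to 0.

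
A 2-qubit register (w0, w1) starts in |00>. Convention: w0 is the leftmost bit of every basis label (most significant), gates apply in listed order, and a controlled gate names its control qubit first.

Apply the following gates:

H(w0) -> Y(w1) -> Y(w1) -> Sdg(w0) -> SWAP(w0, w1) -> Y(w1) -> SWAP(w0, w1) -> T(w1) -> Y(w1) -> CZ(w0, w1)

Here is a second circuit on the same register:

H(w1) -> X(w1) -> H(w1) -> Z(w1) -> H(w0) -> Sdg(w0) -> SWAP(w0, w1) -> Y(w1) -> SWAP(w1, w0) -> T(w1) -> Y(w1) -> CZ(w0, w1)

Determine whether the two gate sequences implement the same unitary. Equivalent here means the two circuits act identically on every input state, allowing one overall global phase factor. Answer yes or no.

Yes, they are equivalent — the unitaries differ by at most a global phase.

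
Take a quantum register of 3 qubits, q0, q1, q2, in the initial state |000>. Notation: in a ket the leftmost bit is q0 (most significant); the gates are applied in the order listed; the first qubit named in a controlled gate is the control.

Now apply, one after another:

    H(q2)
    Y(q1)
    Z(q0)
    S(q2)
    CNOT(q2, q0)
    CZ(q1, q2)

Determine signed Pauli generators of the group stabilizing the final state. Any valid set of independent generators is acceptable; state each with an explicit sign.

The final state is stabilized by the group generated by -XIY, +ZIZ, -IZI; other independent generating sets are equally valid.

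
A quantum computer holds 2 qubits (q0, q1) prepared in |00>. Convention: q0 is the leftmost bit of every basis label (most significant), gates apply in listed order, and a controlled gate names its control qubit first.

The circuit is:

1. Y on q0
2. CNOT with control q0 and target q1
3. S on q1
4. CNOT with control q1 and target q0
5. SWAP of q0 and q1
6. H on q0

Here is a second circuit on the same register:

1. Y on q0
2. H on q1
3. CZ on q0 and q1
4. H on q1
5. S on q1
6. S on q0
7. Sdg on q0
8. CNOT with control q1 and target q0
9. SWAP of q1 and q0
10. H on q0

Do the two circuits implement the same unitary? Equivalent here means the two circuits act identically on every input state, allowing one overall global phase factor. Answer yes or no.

Yes, they are equivalent — the unitaries differ by at most a global phase.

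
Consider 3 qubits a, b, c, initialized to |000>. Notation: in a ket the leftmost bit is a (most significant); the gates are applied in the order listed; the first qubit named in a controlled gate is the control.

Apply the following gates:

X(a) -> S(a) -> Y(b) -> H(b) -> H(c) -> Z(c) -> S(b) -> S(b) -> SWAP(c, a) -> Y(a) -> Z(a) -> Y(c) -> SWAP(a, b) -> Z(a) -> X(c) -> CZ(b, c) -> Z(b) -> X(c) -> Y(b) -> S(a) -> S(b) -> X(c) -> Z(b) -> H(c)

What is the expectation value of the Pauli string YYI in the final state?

The observable YYI averages to 1.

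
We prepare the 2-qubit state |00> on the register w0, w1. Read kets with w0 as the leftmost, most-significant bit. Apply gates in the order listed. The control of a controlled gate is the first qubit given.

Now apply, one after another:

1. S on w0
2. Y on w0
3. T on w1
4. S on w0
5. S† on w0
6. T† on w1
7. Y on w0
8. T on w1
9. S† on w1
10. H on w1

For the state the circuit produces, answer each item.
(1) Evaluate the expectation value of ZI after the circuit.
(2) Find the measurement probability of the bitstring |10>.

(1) The observable ZI averages to 1.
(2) A full measurement returns |10> with probability 0.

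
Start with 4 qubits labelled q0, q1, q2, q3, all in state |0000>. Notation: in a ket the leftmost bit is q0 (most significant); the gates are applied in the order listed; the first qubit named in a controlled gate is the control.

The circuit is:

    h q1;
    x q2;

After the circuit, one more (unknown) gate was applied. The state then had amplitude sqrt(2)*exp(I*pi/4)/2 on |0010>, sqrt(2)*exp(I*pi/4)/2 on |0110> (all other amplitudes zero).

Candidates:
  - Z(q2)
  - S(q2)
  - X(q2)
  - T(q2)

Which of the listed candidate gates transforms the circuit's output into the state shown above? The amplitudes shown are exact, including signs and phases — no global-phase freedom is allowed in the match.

It was T(q2) that produced the state shown.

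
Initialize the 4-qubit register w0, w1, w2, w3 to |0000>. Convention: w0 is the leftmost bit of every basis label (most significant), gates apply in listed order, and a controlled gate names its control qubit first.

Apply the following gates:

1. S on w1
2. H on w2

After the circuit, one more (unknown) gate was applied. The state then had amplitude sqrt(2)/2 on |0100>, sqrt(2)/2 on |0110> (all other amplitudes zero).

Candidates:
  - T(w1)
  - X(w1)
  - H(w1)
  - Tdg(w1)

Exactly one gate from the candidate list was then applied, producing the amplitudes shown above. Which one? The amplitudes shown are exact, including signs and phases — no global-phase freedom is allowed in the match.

The unique candidate consistent with the amplitudes is X(w1).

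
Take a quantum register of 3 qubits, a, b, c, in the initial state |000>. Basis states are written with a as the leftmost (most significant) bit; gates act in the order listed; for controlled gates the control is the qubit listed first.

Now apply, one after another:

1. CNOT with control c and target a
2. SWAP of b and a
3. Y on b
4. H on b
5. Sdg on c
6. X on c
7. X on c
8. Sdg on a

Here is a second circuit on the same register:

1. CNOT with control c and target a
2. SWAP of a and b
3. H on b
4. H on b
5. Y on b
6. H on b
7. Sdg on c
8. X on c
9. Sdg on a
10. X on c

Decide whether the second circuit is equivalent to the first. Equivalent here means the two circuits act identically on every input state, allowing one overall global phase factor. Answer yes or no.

Yes, they are equivalent — the unitaries differ by at most a global phase.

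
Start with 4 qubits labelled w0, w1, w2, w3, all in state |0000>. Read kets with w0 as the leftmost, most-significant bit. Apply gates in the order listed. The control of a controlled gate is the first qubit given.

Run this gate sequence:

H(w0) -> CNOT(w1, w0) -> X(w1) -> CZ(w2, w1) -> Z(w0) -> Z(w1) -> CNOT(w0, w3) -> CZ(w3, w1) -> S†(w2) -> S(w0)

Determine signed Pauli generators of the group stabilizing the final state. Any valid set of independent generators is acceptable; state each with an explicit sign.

One valid set of independent stabilizer generators is +XIIY, +ZIIZ, -IZII, +IIZI (any independent generating set of the same group is equally correct).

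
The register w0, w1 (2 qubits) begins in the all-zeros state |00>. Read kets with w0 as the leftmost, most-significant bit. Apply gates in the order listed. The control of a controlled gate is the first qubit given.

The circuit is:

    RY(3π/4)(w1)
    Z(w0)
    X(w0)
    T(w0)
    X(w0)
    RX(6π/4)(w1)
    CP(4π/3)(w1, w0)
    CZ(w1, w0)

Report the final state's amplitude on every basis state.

The final amplitudes are -sqrt(2)*sqrt(sqrt(2) + 2)*exp(3*I*pi/4)/4 - sqrt(2)*sqrt(2 - sqrt(2))*exp(I*pi/4)/4 on |00>, -sqrt(2)*sqrt(sqrt(2) + 2)*exp(I*pi/4)/4 - sqrt(2)*sqrt(2 - sqrt(2))*exp(3*I*pi/4)/4 on |01>, 0 on |10>, 0 on |11>.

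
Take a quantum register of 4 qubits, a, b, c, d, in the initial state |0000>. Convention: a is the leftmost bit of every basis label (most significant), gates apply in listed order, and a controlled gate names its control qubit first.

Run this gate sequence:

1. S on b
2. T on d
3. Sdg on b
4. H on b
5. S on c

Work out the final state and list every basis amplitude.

After the circuit, the state carries amplitude sqrt(2)/2 on |0000>, sqrt(2)/2 on |0100>, and 0 on every other basis state.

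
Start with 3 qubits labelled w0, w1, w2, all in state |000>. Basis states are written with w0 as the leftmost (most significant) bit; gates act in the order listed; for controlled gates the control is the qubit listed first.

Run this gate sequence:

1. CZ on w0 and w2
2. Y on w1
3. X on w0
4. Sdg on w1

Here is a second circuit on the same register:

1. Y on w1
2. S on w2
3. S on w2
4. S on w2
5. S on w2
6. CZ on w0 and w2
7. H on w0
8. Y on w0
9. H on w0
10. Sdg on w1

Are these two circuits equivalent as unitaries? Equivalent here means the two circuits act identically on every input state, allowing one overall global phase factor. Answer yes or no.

No, they are not equivalent — no single phase factor reconciles the two unitaries.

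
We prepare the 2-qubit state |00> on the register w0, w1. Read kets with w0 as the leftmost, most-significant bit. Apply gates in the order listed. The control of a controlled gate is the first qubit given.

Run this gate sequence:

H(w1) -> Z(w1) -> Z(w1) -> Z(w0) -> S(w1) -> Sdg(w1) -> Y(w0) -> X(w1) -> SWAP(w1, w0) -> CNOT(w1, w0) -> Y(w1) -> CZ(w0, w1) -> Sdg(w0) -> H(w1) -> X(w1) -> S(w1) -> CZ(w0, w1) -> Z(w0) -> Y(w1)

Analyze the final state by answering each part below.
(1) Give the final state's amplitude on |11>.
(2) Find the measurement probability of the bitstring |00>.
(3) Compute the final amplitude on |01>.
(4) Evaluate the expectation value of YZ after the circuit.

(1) |11> carries amplitude -1/2 in the final state. Key observation: the block from step 5 through step 6 cancels to the identity and can be dropped.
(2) The probability of measuring |00> is 1/4.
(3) |01> carries amplitude I/2 in the final state.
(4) The expectation value of YZ is -1.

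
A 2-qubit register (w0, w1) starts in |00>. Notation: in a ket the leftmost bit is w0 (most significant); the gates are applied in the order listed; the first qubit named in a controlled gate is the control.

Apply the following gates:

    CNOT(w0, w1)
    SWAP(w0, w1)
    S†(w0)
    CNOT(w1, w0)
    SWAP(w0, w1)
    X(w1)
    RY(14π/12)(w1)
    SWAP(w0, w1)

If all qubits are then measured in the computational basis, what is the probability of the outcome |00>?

Outcome |00> occurs with probability sqrt(3)/4 + 1/2.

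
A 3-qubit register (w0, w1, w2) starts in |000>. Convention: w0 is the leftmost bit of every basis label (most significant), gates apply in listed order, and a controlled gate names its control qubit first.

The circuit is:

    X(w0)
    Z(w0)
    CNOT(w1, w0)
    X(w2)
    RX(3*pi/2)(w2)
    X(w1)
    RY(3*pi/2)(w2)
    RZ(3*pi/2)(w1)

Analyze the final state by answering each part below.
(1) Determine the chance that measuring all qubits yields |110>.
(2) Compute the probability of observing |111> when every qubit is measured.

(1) A full measurement returns |110> with probability 1/2.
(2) The probability of measuring |111> is 1/2.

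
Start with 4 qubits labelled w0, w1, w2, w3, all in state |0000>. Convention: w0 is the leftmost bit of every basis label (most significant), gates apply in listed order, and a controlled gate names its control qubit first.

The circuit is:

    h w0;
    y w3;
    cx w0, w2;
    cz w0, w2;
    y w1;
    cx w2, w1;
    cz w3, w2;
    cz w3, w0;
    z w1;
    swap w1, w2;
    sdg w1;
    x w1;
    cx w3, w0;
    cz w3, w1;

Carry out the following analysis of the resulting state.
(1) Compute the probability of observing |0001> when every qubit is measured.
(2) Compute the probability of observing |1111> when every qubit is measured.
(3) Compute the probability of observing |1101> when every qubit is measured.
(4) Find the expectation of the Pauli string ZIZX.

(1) Outcome |0001> occurs with probability 1/2.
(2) A full measurement returns |1111> with probability 1/2.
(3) A full measurement returns |1101> with probability 0.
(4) The expectation value of ZIZX is 0.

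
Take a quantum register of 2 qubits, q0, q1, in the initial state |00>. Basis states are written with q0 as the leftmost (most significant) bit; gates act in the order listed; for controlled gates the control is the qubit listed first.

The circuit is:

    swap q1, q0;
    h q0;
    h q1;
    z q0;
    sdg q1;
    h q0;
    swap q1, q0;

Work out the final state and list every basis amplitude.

The resulting statevector has amplitude 0 on |00>, sqrt(2)/2 on |01>, 0 on |10>, -sqrt(2)*I/2 on |11>.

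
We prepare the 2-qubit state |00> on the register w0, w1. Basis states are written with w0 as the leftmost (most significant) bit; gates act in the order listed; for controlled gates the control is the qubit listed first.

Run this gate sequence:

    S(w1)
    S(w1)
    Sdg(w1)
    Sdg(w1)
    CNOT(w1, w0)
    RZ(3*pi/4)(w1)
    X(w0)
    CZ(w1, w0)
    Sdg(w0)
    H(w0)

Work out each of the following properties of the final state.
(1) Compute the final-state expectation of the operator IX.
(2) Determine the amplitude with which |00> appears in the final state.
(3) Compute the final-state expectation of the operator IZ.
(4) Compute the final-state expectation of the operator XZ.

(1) The expectation value of IX is 0.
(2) The final state's coefficient on |00> equals -sqrt(2)*exp(I*pi/8)/2.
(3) The expectation value of IZ is 1.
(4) In the final state, XZ has expectation -1.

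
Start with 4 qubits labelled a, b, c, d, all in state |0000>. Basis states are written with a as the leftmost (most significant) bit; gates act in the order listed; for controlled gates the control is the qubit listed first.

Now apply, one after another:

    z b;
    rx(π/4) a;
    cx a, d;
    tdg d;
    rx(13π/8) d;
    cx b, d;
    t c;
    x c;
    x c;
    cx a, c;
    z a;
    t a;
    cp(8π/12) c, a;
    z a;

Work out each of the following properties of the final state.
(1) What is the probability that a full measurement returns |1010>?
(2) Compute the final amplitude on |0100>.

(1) The probability of measuring |1010> is (2 - sqrt(2))*(2 - sqrt(2 - sqrt(2)))/16. Key observation: steps 8-9 multiply out to the identity, so the circuit reduces to the remaining gates.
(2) The final state's coefficient on |0100> equals 0.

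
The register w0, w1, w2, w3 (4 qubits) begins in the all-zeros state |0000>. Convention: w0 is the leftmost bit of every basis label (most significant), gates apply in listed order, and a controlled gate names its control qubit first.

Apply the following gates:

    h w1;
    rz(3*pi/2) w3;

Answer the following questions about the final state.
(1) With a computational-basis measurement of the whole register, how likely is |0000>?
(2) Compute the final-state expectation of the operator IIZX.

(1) The probability of measuring |0000> is 1/2.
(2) The expectation value of IIZX is 0.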